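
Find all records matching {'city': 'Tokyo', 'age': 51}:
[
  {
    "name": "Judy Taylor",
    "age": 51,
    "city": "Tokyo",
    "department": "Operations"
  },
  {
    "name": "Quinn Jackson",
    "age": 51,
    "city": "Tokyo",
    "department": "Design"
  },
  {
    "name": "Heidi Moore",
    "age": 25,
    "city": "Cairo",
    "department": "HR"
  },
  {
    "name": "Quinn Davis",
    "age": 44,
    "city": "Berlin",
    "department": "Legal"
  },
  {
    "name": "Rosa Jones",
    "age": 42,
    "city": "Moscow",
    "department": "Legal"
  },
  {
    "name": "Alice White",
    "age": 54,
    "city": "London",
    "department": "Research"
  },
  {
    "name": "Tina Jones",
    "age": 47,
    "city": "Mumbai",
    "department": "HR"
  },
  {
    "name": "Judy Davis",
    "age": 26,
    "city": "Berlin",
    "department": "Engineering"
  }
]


Search criteria: {'city': 'Tokyo', 'age': 51}

Checking 8 records:
  Judy Taylor: {city: Tokyo, age: 51} <-- MATCH
  Quinn Jackson: {city: Tokyo, age: 51} <-- MATCH
  Heidi Moore: {city: Cairo, age: 25}
  Quinn Davis: {city: Berlin, age: 44}
  Rosa Jones: {city: Moscow, age: 42}
  Alice White: {city: London, age: 54}
  Tina Jones: {city: Mumbai, age: 47}
  Judy Davis: {city: Berlin, age: 26}

Matches: ["Judy Taylor", "Quinn Jackson"]

["Judy Taylor", "Quinn Jackson"]


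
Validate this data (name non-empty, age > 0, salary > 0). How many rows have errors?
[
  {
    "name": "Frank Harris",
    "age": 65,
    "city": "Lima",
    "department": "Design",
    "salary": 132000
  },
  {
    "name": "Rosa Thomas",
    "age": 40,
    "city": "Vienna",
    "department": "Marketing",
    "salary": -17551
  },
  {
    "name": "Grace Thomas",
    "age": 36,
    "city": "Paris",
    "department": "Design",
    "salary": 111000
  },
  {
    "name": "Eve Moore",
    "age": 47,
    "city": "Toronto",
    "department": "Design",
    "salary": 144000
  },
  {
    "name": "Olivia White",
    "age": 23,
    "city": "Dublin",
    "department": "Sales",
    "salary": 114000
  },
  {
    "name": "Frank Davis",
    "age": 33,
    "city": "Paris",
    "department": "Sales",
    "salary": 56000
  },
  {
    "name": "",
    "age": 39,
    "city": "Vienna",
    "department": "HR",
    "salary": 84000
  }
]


Validating 7 records:
Rules: name non-empty, age > 0, salary > 0

  Row 1 (Frank Harris): OK
  Row 2 (Rosa Thomas): negative salary: -17551
  Row 3 (Grace Thomas): OK
  Row 4 (Eve Moore): OK
  Row 5 (Olivia White): OK
  Row 6 (Frank Davis): OK
  Row 7 (???): empty name

Total errors: 2

2 errors


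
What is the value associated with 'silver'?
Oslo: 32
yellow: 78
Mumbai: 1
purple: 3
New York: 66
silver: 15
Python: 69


Looking up key 'silver'
Value: 15

15


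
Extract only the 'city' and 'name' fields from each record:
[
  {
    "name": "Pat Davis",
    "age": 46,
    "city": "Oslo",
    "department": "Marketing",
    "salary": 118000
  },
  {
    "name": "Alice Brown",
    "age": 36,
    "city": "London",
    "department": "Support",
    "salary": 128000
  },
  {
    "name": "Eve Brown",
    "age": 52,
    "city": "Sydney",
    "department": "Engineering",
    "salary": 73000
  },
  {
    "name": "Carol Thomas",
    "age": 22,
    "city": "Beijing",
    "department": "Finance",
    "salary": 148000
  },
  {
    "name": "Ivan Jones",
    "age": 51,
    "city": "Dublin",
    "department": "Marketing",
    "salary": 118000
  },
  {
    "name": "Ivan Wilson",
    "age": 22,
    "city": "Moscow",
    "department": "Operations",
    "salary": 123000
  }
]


Original: 6 records with fields: name, age, city, department, salary
Keep: ['city', 'name']
Drop: ['age', 'department', 'salary']
Result: 6 records, 2 fields each

[
  {
    "city": "Oslo",
    "name": "Pat Davis"
  },
  {
    "city": "London",
    "name": "Alice Brown"
  },
  {
    "city": "Sydney",
    "name": "Eve Brown"
  },
  {
    "city": "Beijing",
    "name": "Carol Thomas"
  },
  {
    "city": "Dublin",
    "name": "Ivan Jones"
  },
  {
    "city": "Moscow",
    "name": "Ivan Wilson"
  }
]


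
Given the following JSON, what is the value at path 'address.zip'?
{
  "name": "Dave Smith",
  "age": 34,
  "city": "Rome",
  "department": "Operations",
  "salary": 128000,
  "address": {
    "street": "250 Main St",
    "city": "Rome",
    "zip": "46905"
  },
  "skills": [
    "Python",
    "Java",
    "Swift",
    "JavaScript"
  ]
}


Query: address.zip
Path: address -> zip
Value: 46905

46905


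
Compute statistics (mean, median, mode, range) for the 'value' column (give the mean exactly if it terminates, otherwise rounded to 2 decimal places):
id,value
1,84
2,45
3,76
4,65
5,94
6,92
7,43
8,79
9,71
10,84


Data: [84, 45, 76, 65, 94, 92, 43, 79, 71, 84]
Count: 10
Sum: 733
Mean: 733/10 = 73.3
Sorted: [43, 45, 65, 71, 76, 79, 84, 84, 92, 94]
Median: 77.5
Mode: 84 (2 times)
Range: 94 - 43 = 51
Min: 43, Max: 94

mean=73.3, median=77.5, mode=84, range=51


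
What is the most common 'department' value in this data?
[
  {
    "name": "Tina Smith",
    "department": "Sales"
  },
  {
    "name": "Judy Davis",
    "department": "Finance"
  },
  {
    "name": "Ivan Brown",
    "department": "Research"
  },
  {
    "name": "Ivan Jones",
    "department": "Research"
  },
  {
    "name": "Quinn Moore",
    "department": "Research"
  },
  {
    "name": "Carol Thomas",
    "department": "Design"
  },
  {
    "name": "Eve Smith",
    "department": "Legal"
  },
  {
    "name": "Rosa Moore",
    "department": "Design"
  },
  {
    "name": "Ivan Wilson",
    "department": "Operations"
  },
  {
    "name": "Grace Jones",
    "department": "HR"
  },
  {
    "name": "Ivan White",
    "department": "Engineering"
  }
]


Counting 'department' values across 11 records:

  Research: 3 ###
  Design: 2 ##
  Sales: 1 #
  Finance: 1 #
  Legal: 1 #
  Operations: 1 #
  HR: 1 #
  Engineering: 1 #

Most common: Research (3 times)

Research (3 times)


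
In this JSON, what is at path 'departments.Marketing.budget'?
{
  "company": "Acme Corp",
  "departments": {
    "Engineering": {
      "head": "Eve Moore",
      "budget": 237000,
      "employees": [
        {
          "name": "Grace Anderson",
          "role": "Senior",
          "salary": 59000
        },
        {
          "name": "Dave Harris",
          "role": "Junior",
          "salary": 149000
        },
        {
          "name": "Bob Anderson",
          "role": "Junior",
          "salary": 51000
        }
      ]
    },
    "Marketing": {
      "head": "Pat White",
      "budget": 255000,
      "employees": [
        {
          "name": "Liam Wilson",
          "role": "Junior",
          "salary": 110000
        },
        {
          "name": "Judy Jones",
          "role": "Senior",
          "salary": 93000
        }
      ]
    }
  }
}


Path: departments.Marketing.budget

Navigate:
  -> departments
  -> Marketing
  -> budget = 255000

255000


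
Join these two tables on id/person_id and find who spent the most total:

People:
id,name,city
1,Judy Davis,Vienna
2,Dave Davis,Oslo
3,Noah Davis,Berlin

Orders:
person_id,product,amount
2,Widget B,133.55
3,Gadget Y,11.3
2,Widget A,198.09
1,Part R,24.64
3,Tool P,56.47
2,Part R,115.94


Join on: people.id = orders.person_id

Joined rows:
  Dave Davis (Oslo) bought Widget B for $133.55
  Noah Davis (Berlin) bought Gadget Y for $11.3
  Dave Davis (Oslo) bought Widget A for $198.09
  Judy Davis (Vienna) bought Part R for $24.64
  Noah Davis (Berlin) bought Tool P for $56.47
  Dave Davis (Oslo) bought Part R for $115.94

Total per person:
  Dave Davis: $447.58
  Noah Davis: $67.77
  Judy Davis: $24.64

Top spender: Dave Davis ($447.58)

Dave Davis ($447.58)


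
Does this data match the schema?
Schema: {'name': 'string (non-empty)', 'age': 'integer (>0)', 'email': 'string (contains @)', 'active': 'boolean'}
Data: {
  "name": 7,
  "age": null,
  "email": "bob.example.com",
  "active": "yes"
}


Validating each field against schema:
  name: FAIL (7 is not a string)
  age: FAIL (null is not an integer)
  email: FAIL ("bob.example.com" does not contain @)
  active: FAIL ("yes" is not a boolean)

Result: INVALID (4 errors: name, age, email, active)

INVALID (4 errors: name, age, email, active)


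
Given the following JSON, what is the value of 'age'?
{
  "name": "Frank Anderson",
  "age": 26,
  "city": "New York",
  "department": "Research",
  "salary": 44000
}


Looking up field 'age'
Value: 26

26


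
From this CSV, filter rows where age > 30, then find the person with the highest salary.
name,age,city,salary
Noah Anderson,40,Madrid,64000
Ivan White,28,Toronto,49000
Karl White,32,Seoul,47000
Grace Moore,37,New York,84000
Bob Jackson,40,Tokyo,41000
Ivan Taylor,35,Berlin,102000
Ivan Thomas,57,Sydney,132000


Filter: age > 30
Sort by: salary (descending)

Filtered records (6):
  Ivan Thomas, age 57, salary $132000
  Ivan Taylor, age 35, salary $102000
  Grace Moore, age 37, salary $84000
  Noah Anderson, age 40, salary $64000
  Karl White, age 32, salary $47000
  Bob Jackson, age 40, salary $41000

Highest salary: Ivan Thomas ($132000)

Ivan Thomas


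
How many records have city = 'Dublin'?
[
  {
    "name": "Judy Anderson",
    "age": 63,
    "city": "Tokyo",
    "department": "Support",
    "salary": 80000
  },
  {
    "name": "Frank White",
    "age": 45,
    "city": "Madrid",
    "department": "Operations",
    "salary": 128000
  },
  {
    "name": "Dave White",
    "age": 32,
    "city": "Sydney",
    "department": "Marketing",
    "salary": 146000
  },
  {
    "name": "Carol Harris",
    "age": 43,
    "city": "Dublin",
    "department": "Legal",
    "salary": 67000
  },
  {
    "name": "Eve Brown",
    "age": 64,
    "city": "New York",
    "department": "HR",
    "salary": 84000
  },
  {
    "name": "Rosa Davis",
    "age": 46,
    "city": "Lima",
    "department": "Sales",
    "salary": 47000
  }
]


Data: 6 records
Condition: city = 'Dublin'

Checking each record:
  Judy Anderson: Tokyo
  Frank White: Madrid
  Dave White: Sydney
  Carol Harris: Dublin MATCH
  Eve Brown: New York
  Rosa Davis: Lima

Count: 1

1


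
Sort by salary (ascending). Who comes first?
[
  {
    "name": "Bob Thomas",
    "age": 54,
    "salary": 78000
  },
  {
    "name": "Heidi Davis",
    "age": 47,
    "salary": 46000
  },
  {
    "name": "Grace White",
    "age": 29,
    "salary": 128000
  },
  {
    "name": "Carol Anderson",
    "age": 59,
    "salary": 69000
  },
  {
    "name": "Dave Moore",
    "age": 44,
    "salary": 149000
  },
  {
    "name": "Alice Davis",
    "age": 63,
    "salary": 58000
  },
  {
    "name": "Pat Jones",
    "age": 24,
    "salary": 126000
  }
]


Sort by: salary (ascending)

Sorted order:
  1. Heidi Davis (salary = 46000)
  2. Alice Davis (salary = 58000)
  3. Carol Anderson (salary = 69000)
  4. Bob Thomas (salary = 78000)
  5. Pat Jones (salary = 126000)
  6. Grace White (salary = 128000)
  7. Dave Moore (salary = 149000)

First: Heidi Davis

Heidi Davis


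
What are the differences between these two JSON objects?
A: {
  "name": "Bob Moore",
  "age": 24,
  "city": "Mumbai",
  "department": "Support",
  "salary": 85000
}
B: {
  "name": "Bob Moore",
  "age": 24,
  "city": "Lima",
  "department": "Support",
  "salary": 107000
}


Comparing each field (in key order):
  name: same
  age: same
  city: DIFFERENT
  department: same
  salary: DIFFERENT
Differences:
  city: Mumbai -> Lima
  salary: 85000 -> 107000

2 field(s) changed

2 changes: city, salary


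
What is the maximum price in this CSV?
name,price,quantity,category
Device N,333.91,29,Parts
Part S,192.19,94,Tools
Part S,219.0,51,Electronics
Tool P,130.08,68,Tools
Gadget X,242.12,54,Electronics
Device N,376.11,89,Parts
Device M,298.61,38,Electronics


Computing maximum price:
Values: [333.91, 192.19, 219.0, 130.08, 242.12, 376.11, 298.61]
Max = 376.11

376.11


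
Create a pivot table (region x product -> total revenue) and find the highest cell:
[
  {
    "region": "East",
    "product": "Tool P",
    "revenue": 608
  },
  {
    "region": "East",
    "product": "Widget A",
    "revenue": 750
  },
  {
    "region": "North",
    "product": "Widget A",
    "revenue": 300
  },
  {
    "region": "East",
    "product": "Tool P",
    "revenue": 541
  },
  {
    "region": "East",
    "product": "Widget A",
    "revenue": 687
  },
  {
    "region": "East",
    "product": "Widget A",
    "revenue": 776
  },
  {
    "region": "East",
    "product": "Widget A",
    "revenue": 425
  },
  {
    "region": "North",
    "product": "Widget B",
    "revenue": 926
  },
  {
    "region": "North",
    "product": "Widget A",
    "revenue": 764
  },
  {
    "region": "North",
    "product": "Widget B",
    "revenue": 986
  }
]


Pivot: region (rows) x product (columns) -> total revenue

     Tool P        Widget A      Widget B    
East          1149          2638             0  
North            0          1064          1912  

Highest: East / Widget A = $2638

East / Widget A = $2638


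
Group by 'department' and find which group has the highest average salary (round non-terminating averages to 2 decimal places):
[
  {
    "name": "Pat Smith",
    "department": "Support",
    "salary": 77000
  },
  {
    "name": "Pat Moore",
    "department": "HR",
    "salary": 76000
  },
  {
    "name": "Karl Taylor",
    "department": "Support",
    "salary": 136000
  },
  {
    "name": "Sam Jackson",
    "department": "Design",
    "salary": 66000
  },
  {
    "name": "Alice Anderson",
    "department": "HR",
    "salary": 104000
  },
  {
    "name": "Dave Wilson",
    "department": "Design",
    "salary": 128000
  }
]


Group by: department

Groups:
  Design: 2 people, avg salary = 194000/2 = $97000
  HR: 2 people, avg salary = 180000/2 = $90000
  Support: 2 people, avg salary = 213000/2 = $106500

Highest average salary: Support ($106500)

Support ($106500)


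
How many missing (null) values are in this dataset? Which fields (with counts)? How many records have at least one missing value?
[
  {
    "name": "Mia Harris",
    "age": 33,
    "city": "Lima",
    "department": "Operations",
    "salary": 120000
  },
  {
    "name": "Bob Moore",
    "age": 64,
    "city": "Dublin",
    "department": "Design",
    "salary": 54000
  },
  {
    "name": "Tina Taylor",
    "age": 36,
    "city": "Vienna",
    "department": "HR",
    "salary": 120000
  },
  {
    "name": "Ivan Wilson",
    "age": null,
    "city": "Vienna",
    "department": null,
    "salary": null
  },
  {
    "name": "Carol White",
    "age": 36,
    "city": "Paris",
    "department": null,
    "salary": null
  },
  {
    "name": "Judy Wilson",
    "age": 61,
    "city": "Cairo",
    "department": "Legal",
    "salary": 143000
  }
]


Checking for missing (null) values in 6 records:

  Mia Harris: complete
  Bob Moore: complete
  Tina Taylor: complete
  Ivan Wilson: age, department, salary
  Carol White: department, salary
  Judy Wilson: complete

Per field:
  name: 0 missing
  age: 1 missing
  city: 0 missing
  department: 2 missing
  salary: 2 missing

Total missing values: 5
Records with any missing: 2

5 missing values (age: 1, department: 2, salary: 2); 2 incomplete records


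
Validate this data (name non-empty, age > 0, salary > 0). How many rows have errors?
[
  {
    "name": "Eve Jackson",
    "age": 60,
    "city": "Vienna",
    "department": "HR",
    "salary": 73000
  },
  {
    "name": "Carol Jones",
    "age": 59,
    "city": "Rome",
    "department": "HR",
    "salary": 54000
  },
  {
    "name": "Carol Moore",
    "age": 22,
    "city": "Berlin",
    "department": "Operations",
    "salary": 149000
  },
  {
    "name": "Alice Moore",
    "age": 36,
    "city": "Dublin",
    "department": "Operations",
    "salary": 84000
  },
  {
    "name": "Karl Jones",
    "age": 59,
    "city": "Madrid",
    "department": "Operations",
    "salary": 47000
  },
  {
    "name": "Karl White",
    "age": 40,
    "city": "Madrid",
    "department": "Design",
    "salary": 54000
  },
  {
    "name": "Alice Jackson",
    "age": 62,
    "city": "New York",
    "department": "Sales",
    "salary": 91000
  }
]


Validating 7 records:
Rules: name non-empty, age > 0, salary > 0

  Row 1 (Eve Jackson): OK
  Row 2 (Carol Jones): OK
  Row 3 (Carol Moore): OK
  Row 4 (Alice Moore): OK
  Row 5 (Karl Jones): OK
  Row 6 (Karl White): OK
  Row 7 (Alice Jackson): OK

Total errors: 0

0 errors


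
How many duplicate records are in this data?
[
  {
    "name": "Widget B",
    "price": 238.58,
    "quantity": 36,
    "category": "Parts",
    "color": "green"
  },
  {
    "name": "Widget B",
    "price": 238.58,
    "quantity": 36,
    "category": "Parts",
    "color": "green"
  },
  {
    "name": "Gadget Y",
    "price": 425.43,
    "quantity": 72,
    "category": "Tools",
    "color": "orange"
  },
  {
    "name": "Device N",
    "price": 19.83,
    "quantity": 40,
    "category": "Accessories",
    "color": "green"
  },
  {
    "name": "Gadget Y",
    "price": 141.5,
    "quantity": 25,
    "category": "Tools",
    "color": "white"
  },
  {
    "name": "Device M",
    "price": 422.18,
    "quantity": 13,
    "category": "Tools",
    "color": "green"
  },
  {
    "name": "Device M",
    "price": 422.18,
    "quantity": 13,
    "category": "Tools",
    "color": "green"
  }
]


Checking 7 records for duplicates:

  Row 1: Widget B ($238.58, qty 36)
  Row 2: Widget B ($238.58, qty 36) <-- DUPLICATE
  Row 3: Gadget Y ($425.43, qty 72)
  Row 4: Device N ($19.83, qty 40)
  Row 5: Gadget Y ($141.5, qty 25)
  Row 6: Device M ($422.18, qty 13)
  Row 7: Device M ($422.18, qty 13) <-- DUPLICATE

Duplicates found: 2
Unique records: 5

2 duplicates, 5 unique


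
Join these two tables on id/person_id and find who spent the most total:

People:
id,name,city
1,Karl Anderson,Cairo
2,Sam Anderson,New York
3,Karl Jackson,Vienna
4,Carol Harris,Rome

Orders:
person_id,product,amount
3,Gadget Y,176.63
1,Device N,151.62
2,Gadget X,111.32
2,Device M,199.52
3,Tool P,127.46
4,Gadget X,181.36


Join on: people.id = orders.person_id

Joined rows:
  Karl Jackson (Vienna) bought Gadget Y for $176.63
  Karl Anderson (Cairo) bought Device N for $151.62
  Sam Anderson (New York) bought Gadget X for $111.32
  Sam Anderson (New York) bought Device M for $199.52
  Karl Jackson (Vienna) bought Tool P for $127.46
  Carol Harris (Rome) bought Gadget X for $181.36

Total per person:
  Sam Anderson: $310.84
  Karl Jackson: $304.09
  Carol Harris: $181.36
  Karl Anderson: $151.62

Top spender: Sam Anderson ($310.84)

Sam Anderson ($310.84)


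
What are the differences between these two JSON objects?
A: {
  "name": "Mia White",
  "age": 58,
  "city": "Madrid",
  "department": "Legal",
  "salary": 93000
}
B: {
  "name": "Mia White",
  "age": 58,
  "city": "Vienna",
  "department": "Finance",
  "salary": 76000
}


Comparing each field (in key order):
  name: same
  age: same
  city: DIFFERENT
  department: DIFFERENT
  salary: DIFFERENT
Differences:
  city: Madrid -> Vienna
  department: Legal -> Finance
  salary: 93000 -> 76000

3 field(s) changed

3 changes: city, department, salary


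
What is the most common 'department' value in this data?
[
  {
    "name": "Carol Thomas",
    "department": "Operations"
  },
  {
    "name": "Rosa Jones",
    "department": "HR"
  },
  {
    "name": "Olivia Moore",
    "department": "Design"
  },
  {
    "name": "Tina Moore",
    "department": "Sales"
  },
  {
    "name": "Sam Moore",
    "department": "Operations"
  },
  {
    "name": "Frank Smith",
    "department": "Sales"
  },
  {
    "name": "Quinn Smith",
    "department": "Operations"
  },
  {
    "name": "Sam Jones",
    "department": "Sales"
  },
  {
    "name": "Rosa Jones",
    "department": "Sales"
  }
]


Counting 'department' values across 9 records:

  Sales: 4 ####
  Operations: 3 ###
  HR: 1 #
  Design: 1 #

Most common: Sales (4 times)

Sales (4 times)


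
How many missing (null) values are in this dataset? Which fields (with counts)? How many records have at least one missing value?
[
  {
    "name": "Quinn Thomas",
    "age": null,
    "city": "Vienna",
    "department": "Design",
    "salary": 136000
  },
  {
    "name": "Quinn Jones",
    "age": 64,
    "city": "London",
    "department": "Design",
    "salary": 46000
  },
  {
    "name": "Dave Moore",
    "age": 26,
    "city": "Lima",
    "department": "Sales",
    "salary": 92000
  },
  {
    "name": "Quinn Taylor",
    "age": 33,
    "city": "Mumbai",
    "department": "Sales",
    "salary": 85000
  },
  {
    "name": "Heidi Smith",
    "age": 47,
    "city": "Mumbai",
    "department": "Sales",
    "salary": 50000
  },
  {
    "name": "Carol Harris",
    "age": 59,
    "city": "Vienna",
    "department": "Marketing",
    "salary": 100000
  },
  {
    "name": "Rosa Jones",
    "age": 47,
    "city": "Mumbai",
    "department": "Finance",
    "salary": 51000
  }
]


Checking for missing (null) values in 7 records:

  Quinn Thomas: age
  Quinn Jones: complete
  Dave Moore: complete
  Quinn Taylor: complete
  Heidi Smith: complete
  Carol Harris: complete
  Rosa Jones: complete

Per field:
  name: 0 missing
  age: 1 missing
  city: 0 missing
  department: 0 missing
  salary: 0 missing

Total missing values: 1
Records with any missing: 1

1 missing values (age: 1); 1 incomplete records


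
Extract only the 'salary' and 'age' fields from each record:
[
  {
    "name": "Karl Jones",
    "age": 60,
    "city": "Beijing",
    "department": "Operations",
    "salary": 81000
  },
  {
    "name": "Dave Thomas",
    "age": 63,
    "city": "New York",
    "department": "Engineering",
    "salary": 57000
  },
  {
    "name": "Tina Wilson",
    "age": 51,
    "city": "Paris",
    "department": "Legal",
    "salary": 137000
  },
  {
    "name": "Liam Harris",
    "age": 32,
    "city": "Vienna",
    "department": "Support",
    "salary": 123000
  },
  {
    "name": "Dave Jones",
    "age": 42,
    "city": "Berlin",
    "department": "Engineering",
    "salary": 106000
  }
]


Original: 5 records with fields: name, age, city, department, salary
Keep: ['salary', 'age']
Drop: ['name', 'city', 'department']
Result: 5 records, 2 fields each

[
  {
    "salary": 81000,
    "age": 60
  },
  {
    "salary": 57000,
    "age": 63
  },
  {
    "salary": 137000,
    "age": 51
  },
  {
    "salary": 123000,
    "age": 32
  },
  {
    "salary": 106000,
    "age": 42
  }
]


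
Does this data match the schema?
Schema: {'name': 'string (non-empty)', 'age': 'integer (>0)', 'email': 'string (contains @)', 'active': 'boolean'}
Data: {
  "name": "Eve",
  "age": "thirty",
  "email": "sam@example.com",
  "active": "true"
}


Validating each field against schema:
  name: OK (non-empty string)
  age: FAIL ("thirty" is not an integer)
  email: OK (string with @)
  active: FAIL ("true" is not a boolean)

Result: INVALID (2 errors: age, active)

INVALID (2 errors: age, active)


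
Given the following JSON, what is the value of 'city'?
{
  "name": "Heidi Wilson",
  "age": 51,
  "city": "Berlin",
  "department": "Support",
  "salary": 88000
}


Looking up field 'city'
Value: Berlin

Berlin


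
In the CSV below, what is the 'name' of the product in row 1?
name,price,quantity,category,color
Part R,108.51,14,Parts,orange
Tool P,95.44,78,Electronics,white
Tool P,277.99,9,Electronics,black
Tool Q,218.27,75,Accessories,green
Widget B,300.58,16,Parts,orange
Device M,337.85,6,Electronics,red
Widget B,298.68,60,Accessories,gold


Query: Row 1 ('Part R'), column 'name'
Value: Part R

Part R


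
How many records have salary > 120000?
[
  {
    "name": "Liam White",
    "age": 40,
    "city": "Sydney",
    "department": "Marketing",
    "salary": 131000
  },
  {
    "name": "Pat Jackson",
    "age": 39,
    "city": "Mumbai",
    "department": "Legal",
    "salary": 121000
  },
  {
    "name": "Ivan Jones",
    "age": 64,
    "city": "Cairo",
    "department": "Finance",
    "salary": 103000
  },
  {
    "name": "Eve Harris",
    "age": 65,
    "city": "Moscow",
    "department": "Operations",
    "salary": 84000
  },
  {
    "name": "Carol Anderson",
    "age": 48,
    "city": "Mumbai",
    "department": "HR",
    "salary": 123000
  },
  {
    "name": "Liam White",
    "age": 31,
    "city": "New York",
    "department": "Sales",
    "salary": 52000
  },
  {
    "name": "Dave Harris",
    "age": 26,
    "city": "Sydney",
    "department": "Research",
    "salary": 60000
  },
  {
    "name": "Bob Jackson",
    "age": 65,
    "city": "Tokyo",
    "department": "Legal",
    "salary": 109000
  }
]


Data: 8 records
Condition: salary > 120000

Checking each record:
  Liam White: 131000 MATCH
  Pat Jackson: 121000 MATCH
  Ivan Jones: 103000
  Eve Harris: 84000
  Carol Anderson: 123000 MATCH
  Liam White: 52000
  Dave Harris: 60000
  Bob Jackson: 109000

Count: 3

3


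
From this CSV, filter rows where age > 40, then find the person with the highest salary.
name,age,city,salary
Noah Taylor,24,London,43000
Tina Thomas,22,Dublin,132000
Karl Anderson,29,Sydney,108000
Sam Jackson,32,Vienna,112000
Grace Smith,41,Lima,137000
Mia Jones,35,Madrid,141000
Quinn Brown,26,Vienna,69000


Filter: age > 40
Sort by: salary (descending)

Filtered records (1):
  Grace Smith, age 41, salary $137000

Highest salary: Grace Smith ($137000)

Grace Smith


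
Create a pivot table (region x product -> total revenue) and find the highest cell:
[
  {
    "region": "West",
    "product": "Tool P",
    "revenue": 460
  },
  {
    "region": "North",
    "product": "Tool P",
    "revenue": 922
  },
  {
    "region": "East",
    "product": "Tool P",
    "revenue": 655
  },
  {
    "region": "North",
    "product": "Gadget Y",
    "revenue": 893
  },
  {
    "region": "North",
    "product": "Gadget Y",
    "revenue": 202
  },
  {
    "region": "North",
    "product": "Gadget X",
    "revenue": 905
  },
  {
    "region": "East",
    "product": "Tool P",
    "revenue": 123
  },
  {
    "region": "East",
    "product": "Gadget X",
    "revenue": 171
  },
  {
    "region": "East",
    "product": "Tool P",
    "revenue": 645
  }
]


Pivot: region (rows) x product (columns) -> total revenue

     Gadget X      Gadget Y      Tool P      
East           171             0          1423  
North          905          1095           922  
West             0             0           460  

Highest: East / Tool P = $1423

East / Tool P = $1423


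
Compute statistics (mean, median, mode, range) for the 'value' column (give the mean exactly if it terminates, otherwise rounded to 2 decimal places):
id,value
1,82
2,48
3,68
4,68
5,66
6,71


Data: [82, 48, 68, 68, 66, 71]
Count: 6
Sum: 403
Mean: 403/6 ≈ 67.17 (rounded to 2 decimal places)
Sorted: [48, 66, 68, 68, 71, 82]
Median: 68.0
Mode: 68 (2 times)
Range: 82 - 48 = 34
Min: 48, Max: 82

mean≈67.17, median=68.0, mode=68, range=34


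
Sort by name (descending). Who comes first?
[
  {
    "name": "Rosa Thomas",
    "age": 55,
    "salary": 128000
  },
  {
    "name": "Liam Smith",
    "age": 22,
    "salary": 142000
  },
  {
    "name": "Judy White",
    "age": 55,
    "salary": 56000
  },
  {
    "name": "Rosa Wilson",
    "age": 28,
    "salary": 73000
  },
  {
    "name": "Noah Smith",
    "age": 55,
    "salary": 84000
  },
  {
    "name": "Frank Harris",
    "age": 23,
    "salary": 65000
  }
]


Sort by: name (descending)

Sorted order:
  1. Rosa Wilson (name = Rosa Wilson)
  2. Rosa Thomas (name = Rosa Thomas)
  3. Noah Smith (name = Noah Smith)
  4. Liam Smith (name = Liam Smith)
  5. Judy White (name = Judy White)
  6. Frank Harris (name = Frank Harris)

First: Rosa Wilson

Rosa Wilson


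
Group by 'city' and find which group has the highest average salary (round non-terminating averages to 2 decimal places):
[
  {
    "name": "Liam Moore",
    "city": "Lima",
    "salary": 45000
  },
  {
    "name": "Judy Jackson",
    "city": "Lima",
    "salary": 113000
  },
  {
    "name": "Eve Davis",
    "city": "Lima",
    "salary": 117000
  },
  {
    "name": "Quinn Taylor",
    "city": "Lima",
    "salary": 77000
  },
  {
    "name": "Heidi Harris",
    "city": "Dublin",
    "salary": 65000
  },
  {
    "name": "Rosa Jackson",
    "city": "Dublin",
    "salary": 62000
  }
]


Group by: city

Groups:
  Dublin: 2 people, avg salary = 127000/2 = $63500
  Lima: 4 people, avg salary = 352000/4 = $88000

Highest average salary: Lima ($88000)

Lima ($88000)


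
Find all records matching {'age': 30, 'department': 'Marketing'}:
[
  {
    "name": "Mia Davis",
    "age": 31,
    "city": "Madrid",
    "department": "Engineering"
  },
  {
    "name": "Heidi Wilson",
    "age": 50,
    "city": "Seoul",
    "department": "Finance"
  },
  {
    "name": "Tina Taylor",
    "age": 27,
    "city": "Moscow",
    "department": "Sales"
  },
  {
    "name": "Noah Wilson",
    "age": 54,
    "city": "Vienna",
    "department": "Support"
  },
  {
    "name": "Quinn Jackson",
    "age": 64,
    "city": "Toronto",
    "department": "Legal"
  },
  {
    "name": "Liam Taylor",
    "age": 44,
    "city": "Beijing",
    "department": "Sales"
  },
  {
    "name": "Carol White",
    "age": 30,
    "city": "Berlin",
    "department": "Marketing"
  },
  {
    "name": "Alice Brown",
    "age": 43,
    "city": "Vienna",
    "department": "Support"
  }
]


Search criteria: {'age': 30, 'department': 'Marketing'}

Checking 8 records:
  Mia Davis: {age: 31, department: Engineering}
  Heidi Wilson: {age: 50, department: Finance}
  Tina Taylor: {age: 27, department: Sales}
  Noah Wilson: {age: 54, department: Support}
  Quinn Jackson: {age: 64, department: Legal}
  Liam Taylor: {age: 44, department: Sales}
  Carol White: {age: 30, department: Marketing} <-- MATCH
  Alice Brown: {age: 43, department: Support}

Matches: ["Carol White"]

["Carol White"]


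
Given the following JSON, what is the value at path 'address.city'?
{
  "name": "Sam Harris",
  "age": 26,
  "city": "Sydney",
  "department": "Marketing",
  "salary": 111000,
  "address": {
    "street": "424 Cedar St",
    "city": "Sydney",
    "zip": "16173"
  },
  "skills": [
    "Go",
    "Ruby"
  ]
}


Query: address.city
Path: address -> city
Value: Sydney

Sydney


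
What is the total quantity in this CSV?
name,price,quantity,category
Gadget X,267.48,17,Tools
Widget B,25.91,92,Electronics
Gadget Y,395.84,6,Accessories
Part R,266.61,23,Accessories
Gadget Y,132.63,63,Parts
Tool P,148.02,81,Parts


Computing total quantity:
Values: [17, 92, 6, 23, 63, 81]
Sum = 282

282


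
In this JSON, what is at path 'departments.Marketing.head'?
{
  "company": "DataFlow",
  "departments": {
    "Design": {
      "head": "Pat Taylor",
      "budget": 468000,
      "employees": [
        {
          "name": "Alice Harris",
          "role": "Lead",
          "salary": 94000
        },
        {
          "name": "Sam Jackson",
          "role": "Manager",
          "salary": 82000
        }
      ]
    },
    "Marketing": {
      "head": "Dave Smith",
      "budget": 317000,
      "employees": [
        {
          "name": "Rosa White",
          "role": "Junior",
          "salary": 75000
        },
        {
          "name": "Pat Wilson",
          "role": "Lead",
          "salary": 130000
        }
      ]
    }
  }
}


Path: departments.Marketing.head

Navigate:
  -> departments
  -> Marketing
  -> head = 'Dave Smith'

Dave Smith


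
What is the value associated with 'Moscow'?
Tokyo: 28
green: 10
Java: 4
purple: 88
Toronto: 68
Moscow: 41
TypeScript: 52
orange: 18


Looking up key 'Moscow'
Value: 41

41


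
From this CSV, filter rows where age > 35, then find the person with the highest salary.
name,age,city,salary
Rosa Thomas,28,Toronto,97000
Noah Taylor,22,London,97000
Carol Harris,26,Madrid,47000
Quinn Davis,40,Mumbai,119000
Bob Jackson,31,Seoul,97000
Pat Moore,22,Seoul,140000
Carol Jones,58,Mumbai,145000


Filter: age > 35
Sort by: salary (descending)

Filtered records (2):
  Carol Jones, age 58, salary $145000
  Quinn Davis, age 40, salary $119000

Highest salary: Carol Jones ($145000)

Carol Jones


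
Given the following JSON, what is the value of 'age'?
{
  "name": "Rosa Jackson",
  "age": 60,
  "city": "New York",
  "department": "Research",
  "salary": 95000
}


Looking up field 'age'
Value: 60

60


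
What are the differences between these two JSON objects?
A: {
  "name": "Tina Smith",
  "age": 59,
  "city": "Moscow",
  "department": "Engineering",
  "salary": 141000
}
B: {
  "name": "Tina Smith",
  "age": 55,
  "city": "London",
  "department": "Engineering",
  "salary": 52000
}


Comparing each field (in key order):
  name: same
  age: DIFFERENT
  city: DIFFERENT
  department: same
  salary: DIFFERENT
Differences:
  age: 59 -> 55
  city: Moscow -> London
  salary: 141000 -> 52000

3 field(s) changed

3 changes: age, city, salary


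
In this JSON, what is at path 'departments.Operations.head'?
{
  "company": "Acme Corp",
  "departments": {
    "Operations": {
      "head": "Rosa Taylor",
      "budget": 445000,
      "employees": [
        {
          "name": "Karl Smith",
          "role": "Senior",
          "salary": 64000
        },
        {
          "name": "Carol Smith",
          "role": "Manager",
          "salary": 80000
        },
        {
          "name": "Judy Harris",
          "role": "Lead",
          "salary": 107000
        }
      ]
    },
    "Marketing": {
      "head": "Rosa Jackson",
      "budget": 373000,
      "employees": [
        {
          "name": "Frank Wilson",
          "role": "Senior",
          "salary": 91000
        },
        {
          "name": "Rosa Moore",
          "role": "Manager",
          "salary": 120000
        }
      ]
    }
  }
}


Path: departments.Operations.head

Navigate:
  -> departments
  -> Operations
  -> head = 'Rosa Taylor'

Rosa Taylor


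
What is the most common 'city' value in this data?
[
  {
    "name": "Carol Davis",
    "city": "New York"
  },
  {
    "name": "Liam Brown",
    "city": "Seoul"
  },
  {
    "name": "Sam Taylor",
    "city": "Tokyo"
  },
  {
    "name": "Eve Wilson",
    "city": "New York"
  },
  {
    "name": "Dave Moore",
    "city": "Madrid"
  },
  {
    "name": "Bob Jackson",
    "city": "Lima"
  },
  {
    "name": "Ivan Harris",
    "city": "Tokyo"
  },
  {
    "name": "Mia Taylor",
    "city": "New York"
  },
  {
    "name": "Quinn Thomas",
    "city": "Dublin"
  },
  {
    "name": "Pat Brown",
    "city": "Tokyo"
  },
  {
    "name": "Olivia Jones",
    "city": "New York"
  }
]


Counting 'city' values across 11 records:

  New York: 4 ####
  Tokyo: 3 ###
  Seoul: 1 #
  Madrid: 1 #
  Lima: 1 #
  Dublin: 1 #

Most common: New York (4 times)

New York (4 times)


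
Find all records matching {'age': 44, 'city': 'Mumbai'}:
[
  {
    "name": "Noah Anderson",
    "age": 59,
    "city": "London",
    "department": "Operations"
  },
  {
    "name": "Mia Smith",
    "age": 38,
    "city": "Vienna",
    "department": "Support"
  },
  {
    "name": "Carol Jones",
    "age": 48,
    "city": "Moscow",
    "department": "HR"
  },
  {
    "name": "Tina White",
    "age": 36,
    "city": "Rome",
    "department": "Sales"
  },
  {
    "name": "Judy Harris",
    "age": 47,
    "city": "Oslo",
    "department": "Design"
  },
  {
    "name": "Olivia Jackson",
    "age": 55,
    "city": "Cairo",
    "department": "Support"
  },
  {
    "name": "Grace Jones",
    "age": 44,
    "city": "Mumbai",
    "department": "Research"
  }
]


Search criteria: {'age': 44, 'city': 'Mumbai'}

Checking 7 records:
  Noah Anderson: {age: 59, city: London}
  Mia Smith: {age: 38, city: Vienna}
  Carol Jones: {age: 48, city: Moscow}
  Tina White: {age: 36, city: Rome}
  Judy Harris: {age: 47, city: Oslo}
  Olivia Jackson: {age: 55, city: Cairo}
  Grace Jones: {age: 44, city: Mumbai} <-- MATCH

Matches: ["Grace Jones"]

["Grace Jones"]


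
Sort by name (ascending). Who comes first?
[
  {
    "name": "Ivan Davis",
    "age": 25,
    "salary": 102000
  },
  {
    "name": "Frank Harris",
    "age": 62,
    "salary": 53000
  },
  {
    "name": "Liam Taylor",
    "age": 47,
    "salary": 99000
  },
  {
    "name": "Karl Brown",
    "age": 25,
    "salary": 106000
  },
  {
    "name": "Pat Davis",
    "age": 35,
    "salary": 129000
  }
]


Sort by: name (ascending)

Sorted order:
  1. Frank Harris (name = Frank Harris)
  2. Ivan Davis (name = Ivan Davis)
  3. Karl Brown (name = Karl Brown)
  4. Liam Taylor (name = Liam Taylor)
  5. Pat Davis (name = Pat Davis)

First: Frank Harris

Frank Harris


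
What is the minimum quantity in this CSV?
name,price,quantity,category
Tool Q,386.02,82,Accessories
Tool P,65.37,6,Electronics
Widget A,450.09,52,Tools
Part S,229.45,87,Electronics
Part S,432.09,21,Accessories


Computing minimum quantity:
Values: [82, 6, 52, 87, 21]
Min = 6

6


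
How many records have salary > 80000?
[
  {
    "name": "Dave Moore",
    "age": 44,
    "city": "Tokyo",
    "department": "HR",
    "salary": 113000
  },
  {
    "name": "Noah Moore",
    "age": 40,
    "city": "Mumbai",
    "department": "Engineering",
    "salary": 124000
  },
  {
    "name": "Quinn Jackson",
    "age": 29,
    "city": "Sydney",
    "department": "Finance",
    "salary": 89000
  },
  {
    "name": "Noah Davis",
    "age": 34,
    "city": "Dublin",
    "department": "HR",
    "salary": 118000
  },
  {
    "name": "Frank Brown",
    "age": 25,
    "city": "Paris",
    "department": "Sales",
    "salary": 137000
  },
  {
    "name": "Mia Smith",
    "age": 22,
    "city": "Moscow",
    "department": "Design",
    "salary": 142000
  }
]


Data: 6 records
Condition: salary > 80000

Checking each record:
  Dave Moore: 113000 MATCH
  Noah Moore: 124000 MATCH
  Quinn Jackson: 89000 MATCH
  Noah Davis: 118000 MATCH
  Frank Brown: 137000 MATCH
  Mia Smith: 142000 MATCH

Count: 6

6


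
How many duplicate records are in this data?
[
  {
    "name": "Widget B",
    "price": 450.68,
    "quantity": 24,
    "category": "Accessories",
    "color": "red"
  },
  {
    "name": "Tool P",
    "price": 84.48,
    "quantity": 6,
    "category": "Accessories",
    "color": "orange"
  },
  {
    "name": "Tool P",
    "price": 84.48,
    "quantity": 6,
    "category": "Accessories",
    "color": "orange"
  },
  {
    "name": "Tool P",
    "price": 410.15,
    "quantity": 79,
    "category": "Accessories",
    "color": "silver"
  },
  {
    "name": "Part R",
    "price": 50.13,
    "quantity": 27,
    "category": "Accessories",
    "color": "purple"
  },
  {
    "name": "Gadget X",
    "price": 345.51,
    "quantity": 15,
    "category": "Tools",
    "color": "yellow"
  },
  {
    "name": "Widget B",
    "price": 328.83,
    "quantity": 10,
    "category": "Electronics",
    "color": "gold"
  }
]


Checking 7 records for duplicates:

  Row 1: Widget B ($450.68, qty 24)
  Row 2: Tool P ($84.48, qty 6)
  Row 3: Tool P ($84.48, qty 6) <-- DUPLICATE
  Row 4: Tool P ($410.15, qty 79)
  Row 5: Part R ($50.13, qty 27)
  Row 6: Gadget X ($345.51, qty 15)
  Row 7: Widget B ($328.83, qty 10)

Duplicates found: 1
Unique records: 6

1 duplicates, 6 unique


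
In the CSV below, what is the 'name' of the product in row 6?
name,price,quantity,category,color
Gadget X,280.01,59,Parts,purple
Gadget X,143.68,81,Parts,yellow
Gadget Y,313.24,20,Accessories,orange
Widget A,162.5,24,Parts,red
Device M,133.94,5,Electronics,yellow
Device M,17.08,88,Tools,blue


Query: Row 6 ('Device M'), column 'name'
Value: Device M

Device M


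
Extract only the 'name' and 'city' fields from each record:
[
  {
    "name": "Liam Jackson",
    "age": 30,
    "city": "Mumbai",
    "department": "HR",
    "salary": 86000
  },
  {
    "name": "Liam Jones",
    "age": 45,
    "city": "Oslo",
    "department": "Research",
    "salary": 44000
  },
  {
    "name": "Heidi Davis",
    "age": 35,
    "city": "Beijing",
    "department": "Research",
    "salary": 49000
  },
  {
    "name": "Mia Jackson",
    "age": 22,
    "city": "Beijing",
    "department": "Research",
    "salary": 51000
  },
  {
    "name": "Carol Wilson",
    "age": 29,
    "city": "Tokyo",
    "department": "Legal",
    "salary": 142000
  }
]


Original: 5 records with fields: name, age, city, department, salary
Keep: ['name', 'city']
Drop: ['age', 'department', 'salary']
Result: 5 records, 2 fields each

[
  {
    "name": "Liam Jackson",
    "city": "Mumbai"
  },
  {
    "name": "Liam Jones",
    "city": "Oslo"
  },
  {
    "name": "Heidi Davis",
    "city": "Beijing"
  },
  {
    "name": "Mia Jackson",
    "city": "Beijing"
  },
  {
    "name": "Carol Wilson",
    "city": "Tokyo"
  }
]
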